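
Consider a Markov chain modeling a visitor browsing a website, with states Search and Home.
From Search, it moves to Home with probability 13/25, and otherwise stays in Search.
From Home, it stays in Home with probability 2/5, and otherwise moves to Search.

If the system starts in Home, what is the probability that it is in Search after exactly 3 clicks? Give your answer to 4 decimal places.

Propagate the distribution vector 3 clicks from Home.
After 0 clicks: (0.0000, 1.0000)
After 1 click: (0.6000, 0.4000)
After 2 clicks: (0.5280, 0.4720)
After 3 clicks: (0.5366, 0.4634)
P(in Search after 3 clicks) = 0.5366

0.5366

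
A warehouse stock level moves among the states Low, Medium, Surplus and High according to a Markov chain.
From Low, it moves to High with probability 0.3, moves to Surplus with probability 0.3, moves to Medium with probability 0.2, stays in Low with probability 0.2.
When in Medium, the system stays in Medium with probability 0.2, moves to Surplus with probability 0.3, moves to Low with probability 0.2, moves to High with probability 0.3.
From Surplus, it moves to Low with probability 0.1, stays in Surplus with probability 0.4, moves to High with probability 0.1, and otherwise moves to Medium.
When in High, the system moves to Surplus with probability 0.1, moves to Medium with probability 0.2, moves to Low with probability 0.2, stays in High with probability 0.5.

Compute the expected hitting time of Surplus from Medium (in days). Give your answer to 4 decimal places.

4.4444

Let t(s) be the expected number of days to first reach Surplus from state s, with t(Surplus) = 0. Conditioning on the first day:
t(Low) = 1 + 0.2·t(Low) + 0.2·t(Medium) + 0.3·t(High)
t(Medium) = 1 + 0.2·t(Low) + 0.2·t(Medium) + 0.3·t(High)
t(High) = 1 + 0.2·t(Low) + 0.2·t(Medium) + 0.5·t(High)
Solving: t(Low) = 4.4444, t(Medium) = 4.4444, t(High) = 5.5556.
Expected days from Medium to Surplus: 4.4444.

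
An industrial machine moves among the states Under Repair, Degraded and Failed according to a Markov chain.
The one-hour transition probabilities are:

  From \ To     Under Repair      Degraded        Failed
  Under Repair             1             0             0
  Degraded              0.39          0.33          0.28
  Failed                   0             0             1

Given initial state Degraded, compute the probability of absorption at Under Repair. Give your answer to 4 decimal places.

0.5821

Let h(s) be the probability of absorption at Under Repair starting from transient state s. Then h(Under Repair) = 1 and h(Failed) = 0. By first-step analysis:
h(Degraded) = 0.39·1 + 0.33·h(Degraded) + 0.28·0
Solving: h(Degraded) = 0.5821.
Starting from Degraded, the probability is 0.5821.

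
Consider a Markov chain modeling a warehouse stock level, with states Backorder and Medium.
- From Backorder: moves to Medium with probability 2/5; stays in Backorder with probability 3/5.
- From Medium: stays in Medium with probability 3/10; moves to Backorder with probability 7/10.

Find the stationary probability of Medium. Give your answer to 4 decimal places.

0.3636

Let the stationary distribution be π with π = πP and π_1 + π_2 = 1.
π_1 = 0.6·π_1 + 0.7·π_2
Solving with the normalization constraint gives π = (0.6364, 0.3636).
So the stationary probability of Medium is 0.3636.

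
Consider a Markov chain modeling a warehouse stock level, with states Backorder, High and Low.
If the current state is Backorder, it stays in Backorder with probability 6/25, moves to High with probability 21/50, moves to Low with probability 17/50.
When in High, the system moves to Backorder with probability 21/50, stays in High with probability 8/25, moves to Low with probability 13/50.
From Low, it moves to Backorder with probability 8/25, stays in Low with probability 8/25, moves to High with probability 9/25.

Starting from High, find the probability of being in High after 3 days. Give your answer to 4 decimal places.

0.3642

Propagate the distribution vector 3 days from High.
After 0 days: (0.0000, 1.0000, 0.0000)
After 1 day: (0.4200, 0.3200, 0.2600)
After 2 days: (0.3184, 0.3724, 0.3092)
After 3 days: (0.3318, 0.3642, 0.3040)
P(in High after 3 days) = 0.3642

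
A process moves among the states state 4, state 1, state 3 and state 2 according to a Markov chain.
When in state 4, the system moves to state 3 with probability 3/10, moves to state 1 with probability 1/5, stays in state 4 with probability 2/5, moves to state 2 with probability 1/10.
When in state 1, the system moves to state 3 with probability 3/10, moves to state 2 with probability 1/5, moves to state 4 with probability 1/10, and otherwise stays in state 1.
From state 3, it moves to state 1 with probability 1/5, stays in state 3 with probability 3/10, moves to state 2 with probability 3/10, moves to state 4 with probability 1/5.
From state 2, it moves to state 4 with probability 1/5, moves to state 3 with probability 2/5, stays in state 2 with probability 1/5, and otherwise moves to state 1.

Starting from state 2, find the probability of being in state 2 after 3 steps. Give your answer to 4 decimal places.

0.2100

Propagate the distribution vector 3 steps from state 2.
After 0 steps: (0.0000, 0.0000, 0.0000, 1.0000)
After 1 step: (0.2000, 0.2000, 0.4000, 0.2000)
After 2 steps: (0.2200, 0.2400, 0.3200, 0.2200)
After 3 steps: (0.2200, 0.2480, 0.3220, 0.2100)
P(in state 2 after 3 steps) = 0.2100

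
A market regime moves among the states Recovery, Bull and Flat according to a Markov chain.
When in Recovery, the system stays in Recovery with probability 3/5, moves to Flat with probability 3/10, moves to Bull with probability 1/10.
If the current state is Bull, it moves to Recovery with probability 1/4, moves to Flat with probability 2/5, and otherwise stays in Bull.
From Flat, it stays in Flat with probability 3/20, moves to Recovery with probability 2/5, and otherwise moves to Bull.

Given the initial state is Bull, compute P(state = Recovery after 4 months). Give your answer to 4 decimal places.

Propagate the distribution vector 4 months from Bull.
After 0 months: (0.0000, 1.0000, 0.0000)
After 1 month: (0.2500, 0.3500, 0.4000)
After 2 months: (0.3975, 0.3275, 0.2750)
After 3 months: (0.4304, 0.2781, 0.2915)
After 4 months: (0.4444, 0.2716, 0.2841)
P(in Recovery after 4 months) = 0.4444

0.4444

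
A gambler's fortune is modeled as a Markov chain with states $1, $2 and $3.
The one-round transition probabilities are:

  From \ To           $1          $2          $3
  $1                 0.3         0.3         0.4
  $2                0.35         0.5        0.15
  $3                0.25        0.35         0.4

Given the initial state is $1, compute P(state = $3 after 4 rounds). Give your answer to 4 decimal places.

0.3019

Propagate the distribution vector 4 rounds from $1.
After 0 rounds: (1.0000, 0.0000, 0.0000)
After 1 round: (0.3000, 0.3000, 0.4000)
After 2 rounds: (0.2950, 0.3800, 0.3250)
After 3 rounds: (0.3028, 0.3923, 0.3050)
After 4 rounds: (0.3044, 0.3937, 0.3019)
P(in $3 after 4 rounds) = 0.3019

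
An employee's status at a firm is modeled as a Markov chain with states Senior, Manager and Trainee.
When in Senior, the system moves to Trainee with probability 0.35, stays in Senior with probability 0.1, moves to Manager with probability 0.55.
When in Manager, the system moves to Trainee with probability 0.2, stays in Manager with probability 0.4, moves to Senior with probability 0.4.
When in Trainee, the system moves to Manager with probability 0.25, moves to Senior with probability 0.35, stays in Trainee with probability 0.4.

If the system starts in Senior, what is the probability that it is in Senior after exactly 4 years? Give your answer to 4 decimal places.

Propagate the distribution vector 4 years from Senior.
After 0 years: (1.0000, 0.0000, 0.0000)
After 1 year: (0.1000, 0.5500, 0.3500)
After 2 years: (0.3525, 0.3625, 0.2850)
After 3 years: (0.2800, 0.4101, 0.3099)
After 4 years: (0.3005, 0.3955, 0.3040)
P(in Senior after 4 years) = 0.3005

0.3005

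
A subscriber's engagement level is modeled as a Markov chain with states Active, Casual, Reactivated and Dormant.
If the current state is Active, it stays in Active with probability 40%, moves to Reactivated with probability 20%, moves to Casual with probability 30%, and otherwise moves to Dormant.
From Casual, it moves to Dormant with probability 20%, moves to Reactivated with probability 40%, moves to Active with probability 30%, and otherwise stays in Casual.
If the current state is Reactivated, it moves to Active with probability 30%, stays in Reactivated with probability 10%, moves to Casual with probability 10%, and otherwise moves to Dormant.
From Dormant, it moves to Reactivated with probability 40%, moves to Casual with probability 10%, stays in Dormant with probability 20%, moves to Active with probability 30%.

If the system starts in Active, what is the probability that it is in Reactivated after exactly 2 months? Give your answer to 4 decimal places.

Propagate the distribution vector 2 months from Active.
After 0 months: (1.0000, 0.0000, 0.0000, 0.0000)
After 1 month: (0.4000, 0.3000, 0.2000, 0.1000)
After 2 months: (0.3400, 0.1800, 0.2600, 0.2200)
P(in Reactivated after 2 months) = 0.2600

0.2600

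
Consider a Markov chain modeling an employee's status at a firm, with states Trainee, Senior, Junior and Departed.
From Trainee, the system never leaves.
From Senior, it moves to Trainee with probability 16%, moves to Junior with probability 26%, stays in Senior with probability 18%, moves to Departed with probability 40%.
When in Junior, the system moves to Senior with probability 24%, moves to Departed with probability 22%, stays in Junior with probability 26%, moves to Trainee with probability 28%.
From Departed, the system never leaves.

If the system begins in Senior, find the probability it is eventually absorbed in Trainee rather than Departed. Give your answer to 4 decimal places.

Let h(s) be the probability of absorption at Trainee starting from transient state s. Then h(Trainee) = 1 and h(Departed) = 0. By first-step analysis:
h(Senior) = 0.16·1 + 0.18·h(Senior) + 0.26·h(Junior) + 0.4·0
h(Junior) = 0.28·1 + 0.24·h(Senior) + 0.26·h(Junior) + 0.22·0
Solving: h(Senior) = 0.3512, h(Junior) = 0.4923.
Starting from Senior, the probability is 0.3512.

0.3512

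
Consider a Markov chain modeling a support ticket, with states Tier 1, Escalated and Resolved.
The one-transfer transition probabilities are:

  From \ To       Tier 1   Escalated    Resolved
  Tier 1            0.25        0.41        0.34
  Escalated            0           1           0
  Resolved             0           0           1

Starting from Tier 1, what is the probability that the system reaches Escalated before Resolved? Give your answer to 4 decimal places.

Let h(s) be the probability of absorption at Escalated starting from transient state s. Then h(Escalated) = 1 and h(Resolved) = 0. By first-step analysis:
h(Tier 1) = 0.25·h(Tier 1) + 0.41·1 + 0.34·0
Solving: h(Tier 1) = 0.5467.
Starting from Tier 1, the probability is 0.5467.

0.5467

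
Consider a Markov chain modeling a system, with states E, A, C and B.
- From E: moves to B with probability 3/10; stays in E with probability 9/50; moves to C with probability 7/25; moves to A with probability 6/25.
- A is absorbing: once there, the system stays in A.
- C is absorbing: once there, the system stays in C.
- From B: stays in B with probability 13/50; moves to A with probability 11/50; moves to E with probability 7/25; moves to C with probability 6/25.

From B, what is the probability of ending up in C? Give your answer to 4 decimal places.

0.5264

Let h(s) be the probability of absorption at C starting from transient state s. Then h(C) = 1 and h(A) = 0. By first-step analysis:
h(E) = 0.18·h(E) + 0.24·0 + 0.28·1 + 0.3·h(B)
h(B) = 0.28·h(E) + 0.22·0 + 0.24·1 + 0.26·h(B)
Solving: h(E) = 0.5340, h(B) = 0.5264.
Starting from B, the probability is 0.5264.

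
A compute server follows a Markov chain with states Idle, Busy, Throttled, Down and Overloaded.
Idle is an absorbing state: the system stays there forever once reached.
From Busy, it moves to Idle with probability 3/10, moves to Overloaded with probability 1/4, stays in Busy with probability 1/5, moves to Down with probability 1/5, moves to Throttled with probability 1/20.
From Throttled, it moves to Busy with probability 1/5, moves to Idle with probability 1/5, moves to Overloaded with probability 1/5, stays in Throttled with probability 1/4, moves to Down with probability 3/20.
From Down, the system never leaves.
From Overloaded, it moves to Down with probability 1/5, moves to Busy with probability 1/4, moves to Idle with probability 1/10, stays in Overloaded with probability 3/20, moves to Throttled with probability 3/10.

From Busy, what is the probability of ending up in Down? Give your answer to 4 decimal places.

0.4436

Let h(s) be the probability of absorption at Down starting from transient state s. Then h(Down) = 1 and h(Idle) = 0. By first-step analysis:
h(Busy) = 0.3·0 + 0.2·h(Busy) + 0.05·h(Throttled) + 0.2·1 + 0.25·h(Overloaded)
h(Throttled) = 0.2·0 + 0.2·h(Busy) + 0.25·h(Throttled) + 0.15·1 + 0.2·h(Overloaded)
h(Overloaded) = 0.1·0 + 0.25·h(Busy) + 0.3·h(Throttled) + 0.2·1 + 0.15·h(Overloaded)
Solving: h(Busy) = 0.4436, h(Throttled) = 0.4590, h(Overloaded) = 0.5278.
Starting from Busy, the probability is 0.4436.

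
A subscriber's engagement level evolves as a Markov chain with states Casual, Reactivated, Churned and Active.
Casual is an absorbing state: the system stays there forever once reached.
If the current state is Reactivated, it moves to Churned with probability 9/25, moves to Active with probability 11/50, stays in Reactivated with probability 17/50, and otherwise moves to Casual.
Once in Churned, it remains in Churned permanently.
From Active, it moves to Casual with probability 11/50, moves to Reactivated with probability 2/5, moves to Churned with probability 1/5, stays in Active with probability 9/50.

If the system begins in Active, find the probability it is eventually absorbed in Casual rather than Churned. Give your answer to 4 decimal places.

Let h(s) be the probability of absorption at Casual starting from transient state s. Then h(Casual) = 1 and h(Churned) = 0. By first-step analysis:
h(Reactivated) = 0.08·1 + 0.34·h(Reactivated) + 0.36·0 + 0.22·h(Active)
h(Active) = 0.22·1 + 0.4·h(Reactivated) + 0.2·0 + 0.18·h(Active)
Solving: h(Reactivated) = 0.2515, h(Active) = 0.3910.
Starting from Active, the probability is 0.3910.

0.3910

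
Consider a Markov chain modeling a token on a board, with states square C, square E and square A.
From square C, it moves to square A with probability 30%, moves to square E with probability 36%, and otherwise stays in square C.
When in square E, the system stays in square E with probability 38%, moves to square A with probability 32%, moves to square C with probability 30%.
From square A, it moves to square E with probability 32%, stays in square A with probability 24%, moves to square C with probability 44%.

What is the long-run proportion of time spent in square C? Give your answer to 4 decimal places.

0.3548

Let the stationary distribution be π with π = πP and π_1 + π_2 + π_3 = 1.
π_1 = 0.34·π_1 + 0.3·π_2 + 0.44·π_3
π_2 = 0.36·π_1 + 0.38·π_2 + 0.32·π_3
Solving with the normalization constraint gives π = (0.3548, 0.3555, 0.2897).
So the stationary probability of square C is 0.3548.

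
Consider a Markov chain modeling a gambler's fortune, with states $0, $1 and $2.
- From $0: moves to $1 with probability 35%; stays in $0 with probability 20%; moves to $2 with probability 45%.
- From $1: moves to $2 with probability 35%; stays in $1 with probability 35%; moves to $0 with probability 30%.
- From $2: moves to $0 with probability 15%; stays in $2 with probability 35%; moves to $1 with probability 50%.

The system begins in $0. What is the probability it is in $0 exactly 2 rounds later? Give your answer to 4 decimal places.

0.2125

Sum over the intermediate state after 1 round:
P = P($0→$0)·P($0→$0) + P($0→$1)·P($1→$0) + P($0→$2)·P($2→$0)
  = 0.2×0.2 + 0.35×0.3 + 0.45×0.15
  = 0.0400 + 0.1050 + 0.0675 = 0.2125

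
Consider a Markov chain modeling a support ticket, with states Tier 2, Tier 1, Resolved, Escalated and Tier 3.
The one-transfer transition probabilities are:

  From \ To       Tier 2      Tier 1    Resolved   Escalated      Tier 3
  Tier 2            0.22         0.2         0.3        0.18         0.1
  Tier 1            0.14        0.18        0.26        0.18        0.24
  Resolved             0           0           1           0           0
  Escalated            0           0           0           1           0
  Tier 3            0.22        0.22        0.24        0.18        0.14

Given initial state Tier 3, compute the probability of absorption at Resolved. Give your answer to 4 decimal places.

Let h(s) be the probability of absorption at Resolved starting from transient state s. Then h(Resolved) = 1 and h(Escalated) = 0. By first-step analysis:
h(Tier 2) = 0.22·h(Tier 2) + 0.2·h(Tier 1) + 0.3·1 + 0.18·0 + 0.1·h(Tier 3)
h(Tier 1) = 0.14·h(Tier 2) + 0.18·h(Tier 1) + 0.26·1 + 0.18·0 + 0.24·h(Tier 3)
h(Tier 3) = 0.22·h(Tier 2) + 0.22·h(Tier 1) + 0.24·1 + 0.18·0 + 0.14·h(Tier 3)
Solving: h(Tier 2) = 0.6121, h(Tier 1) = 0.5935, h(Tier 3) = 0.5875.
Starting from Tier 3, the probability is 0.5875.

0.5875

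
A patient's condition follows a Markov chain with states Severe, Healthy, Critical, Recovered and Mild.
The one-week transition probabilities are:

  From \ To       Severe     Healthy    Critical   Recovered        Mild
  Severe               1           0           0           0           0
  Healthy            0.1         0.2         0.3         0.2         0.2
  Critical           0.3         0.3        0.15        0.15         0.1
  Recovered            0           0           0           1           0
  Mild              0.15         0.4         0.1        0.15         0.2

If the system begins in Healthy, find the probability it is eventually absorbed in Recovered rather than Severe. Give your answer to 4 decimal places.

Let h(s) be the probability of absorption at Recovered starting from transient state s. Then h(Recovered) = 1 and h(Severe) = 0. By first-step analysis:
h(Healthy) = 0.1·0 + 0.2·h(Healthy) + 0.3·h(Critical) + 0.2·1 + 0.2·h(Mild)
h(Critical) = 0.3·0 + 0.3·h(Healthy) + 0.15·h(Critical) + 0.15·1 + 0.1·h(Mild)
h(Mild) = 0.15·0 + 0.4·h(Healthy) + 0.1·h(Critical) + 0.15·1 + 0.2·h(Mild)
Solving: h(Healthy) = 0.5370, h(Critical) = 0.4259, h(Mild) = 0.5093.
Starting from Healthy, the probability is 0.5370.

0.5370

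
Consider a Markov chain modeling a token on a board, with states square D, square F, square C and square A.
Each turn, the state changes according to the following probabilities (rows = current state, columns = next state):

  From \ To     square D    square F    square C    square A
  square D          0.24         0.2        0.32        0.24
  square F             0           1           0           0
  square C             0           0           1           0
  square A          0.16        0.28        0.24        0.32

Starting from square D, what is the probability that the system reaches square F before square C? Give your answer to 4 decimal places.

Let h(s) be the probability of absorption at square F starting from transient state s. Then h(square F) = 1 and h(square C) = 0. By first-step analysis:
h(square D) = 0.24·h(square D) + 0.2·1 + 0.32·0 + 0.24·h(square A)
h(square A) = 0.16·h(square D) + 0.28·1 + 0.24·0 + 0.32·h(square A)
Solving: h(square D) = 0.4247, h(square A) = 0.5117.
Starting from square D, the probability is 0.4247.

0.4247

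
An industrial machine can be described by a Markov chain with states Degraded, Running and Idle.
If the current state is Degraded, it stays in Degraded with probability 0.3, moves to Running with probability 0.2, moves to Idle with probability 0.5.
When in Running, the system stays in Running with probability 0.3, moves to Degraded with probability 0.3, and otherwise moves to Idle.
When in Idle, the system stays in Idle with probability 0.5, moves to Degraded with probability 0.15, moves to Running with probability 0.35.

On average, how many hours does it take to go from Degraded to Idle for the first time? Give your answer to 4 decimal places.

2.0930

Let t(s) be the expected number of hours to first reach Idle from state s, with t(Idle) = 0. Conditioning on the first hour:
t(Degraded) = 1 + 0.3·t(Degraded) + 0.2·t(Running)
t(Running) = 1 + 0.3·t(Degraded) + 0.3·t(Running)
Solving: t(Degraded) = 2.0930, t(Running) = 2.3256.
Expected hours from Degraded to Idle: 2.0930.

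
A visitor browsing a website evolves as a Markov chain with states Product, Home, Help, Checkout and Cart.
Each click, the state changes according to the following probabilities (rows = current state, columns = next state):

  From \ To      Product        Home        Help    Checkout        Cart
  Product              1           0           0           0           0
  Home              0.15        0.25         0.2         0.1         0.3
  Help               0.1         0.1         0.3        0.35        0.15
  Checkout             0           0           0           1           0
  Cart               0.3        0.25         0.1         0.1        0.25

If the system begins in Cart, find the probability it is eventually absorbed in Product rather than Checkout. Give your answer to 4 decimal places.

0.6297

Let h(s) be the probability of absorption at Product starting from transient state s. Then h(Product) = 1 and h(Checkout) = 0. By first-step analysis:
h(Home) = 0.15·1 + 0.25·h(Home) + 0.2·h(Help) + 0.1·0 + 0.3·h(Cart)
h(Help) = 0.1·1 + 0.1·h(Home) + 0.3·h(Help) + 0.35·0 + 0.15·h(Cart)
h(Cart) = 0.3·1 + 0.25·h(Home) + 0.1·h(Help) + 0.1·0 + 0.25·h(Cart)
Solving: h(Home) = 0.5468, h(Help) = 0.3559, h(Cart) = 0.6297.
Starting from Cart, the probability is 0.6297.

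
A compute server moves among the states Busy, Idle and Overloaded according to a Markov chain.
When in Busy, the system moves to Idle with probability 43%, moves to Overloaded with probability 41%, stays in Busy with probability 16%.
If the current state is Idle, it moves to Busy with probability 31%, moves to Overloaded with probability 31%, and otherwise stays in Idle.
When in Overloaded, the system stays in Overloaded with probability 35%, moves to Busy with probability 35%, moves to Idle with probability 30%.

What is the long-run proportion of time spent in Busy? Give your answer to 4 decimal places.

0.2818

Let the stationary distribution be π with π = πP and π_1 + π_2 + π_3 = 1.
π_1 = 0.16·π_1 + 0.31·π_2 + 0.35·π_3
π_2 = 0.43·π_1 + 0.38·π_2 + 0.3·π_3
Solving with the normalization constraint gives π = (0.2818, 0.3659, 0.3523).
So the stationary probability of Busy is 0.2818.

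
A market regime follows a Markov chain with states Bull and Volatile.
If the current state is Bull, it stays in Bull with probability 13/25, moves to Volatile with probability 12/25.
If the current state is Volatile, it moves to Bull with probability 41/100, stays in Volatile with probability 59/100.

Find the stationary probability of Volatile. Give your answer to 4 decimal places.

0.5393

Let the stationary distribution be π with π = πP and π_1 + π_2 = 1.
π_1 = 0.52·π_1 + 0.41·π_2
Solving with the normalization constraint gives π = (0.4607, 0.5393).
So the stationary probability of Volatile is 0.5393.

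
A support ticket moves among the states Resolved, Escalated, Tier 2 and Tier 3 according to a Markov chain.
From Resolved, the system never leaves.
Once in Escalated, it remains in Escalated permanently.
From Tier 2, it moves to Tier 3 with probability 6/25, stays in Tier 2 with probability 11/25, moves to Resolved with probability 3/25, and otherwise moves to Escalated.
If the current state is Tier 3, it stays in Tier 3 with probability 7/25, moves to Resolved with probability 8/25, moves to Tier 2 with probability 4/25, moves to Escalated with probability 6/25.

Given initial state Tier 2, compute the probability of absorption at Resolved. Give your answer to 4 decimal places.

0.4474

Let h(s) be the probability of absorption at Resolved starting from transient state s. Then h(Resolved) = 1 and h(Escalated) = 0. By first-step analysis:
h(Tier 2) = 0.12·1 + 0.2·0 + 0.44·h(Tier 2) + 0.24·h(Tier 3)
h(Tier 3) = 0.32·1 + 0.24·0 + 0.16·h(Tier 2) + 0.28·h(Tier 3)
Solving: h(Tier 2) = 0.4474, h(Tier 3) = 0.5439.
Starting from Tier 2, the probability is 0.4474.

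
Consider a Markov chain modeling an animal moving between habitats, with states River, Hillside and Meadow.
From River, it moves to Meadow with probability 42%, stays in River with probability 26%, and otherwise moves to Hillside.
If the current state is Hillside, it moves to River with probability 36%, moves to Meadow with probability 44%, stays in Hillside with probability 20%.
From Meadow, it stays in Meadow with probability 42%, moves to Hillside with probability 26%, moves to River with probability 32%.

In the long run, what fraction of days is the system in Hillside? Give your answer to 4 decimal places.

0.2629

Let the stationary distribution be π with π = πP and π_1 + π_2 + π_3 = 1.
π_1 = 0.26·π_1 + 0.36·π_2 + 0.32·π_3
π_2 = 0.32·π_1 + 0.2·π_2 + 0.26·π_3
Solving with the normalization constraint gives π = (0.3118, 0.2629, 0.4253).
So the stationary probability of Hillside is 0.2629.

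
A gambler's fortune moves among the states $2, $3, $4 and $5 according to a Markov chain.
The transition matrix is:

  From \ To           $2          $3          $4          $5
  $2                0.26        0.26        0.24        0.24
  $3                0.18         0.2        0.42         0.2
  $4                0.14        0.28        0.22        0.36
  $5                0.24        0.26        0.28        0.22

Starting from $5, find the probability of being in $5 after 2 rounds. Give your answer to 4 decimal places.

0.2588

Propagate the distribution vector 2 rounds from $5.
After 0 rounds: (0.0000, 0.0000, 0.0000, 1.0000)
After 1 round: (0.2400, 0.2600, 0.2800, 0.2200)
After 2 rounds: (0.2012, 0.2500, 0.2900, 0.2588)
P(in $5 after 2 rounds) = 0.2588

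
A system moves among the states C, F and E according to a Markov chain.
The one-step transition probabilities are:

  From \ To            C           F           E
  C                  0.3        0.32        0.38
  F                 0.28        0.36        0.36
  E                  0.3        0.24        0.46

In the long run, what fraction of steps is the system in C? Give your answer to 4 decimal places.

Let the stationary distribution be π with π = πP and π_1 + π_2 + π_3 = 1.
π_1 = 0.3·π_1 + 0.28·π_2 + 0.3·π_3
π_2 = 0.32·π_1 + 0.36·π_2 + 0.24·π_3
Solving with the normalization constraint gives π = (0.2940, 0.2995, 0.4065).
So the stationary probability of C is 0.2940.

0.2940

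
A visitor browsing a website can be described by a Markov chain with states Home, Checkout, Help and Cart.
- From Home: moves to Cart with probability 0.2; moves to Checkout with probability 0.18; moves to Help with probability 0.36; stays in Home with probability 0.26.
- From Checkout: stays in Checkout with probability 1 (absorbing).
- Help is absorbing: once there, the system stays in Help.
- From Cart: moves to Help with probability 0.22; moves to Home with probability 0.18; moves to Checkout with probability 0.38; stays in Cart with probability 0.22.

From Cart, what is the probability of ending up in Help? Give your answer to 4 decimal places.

0.4205

Let h(s) be the probability of absorption at Help starting from transient state s. Then h(Help) = 1 and h(Checkout) = 0. By first-step analysis:
h(Home) = 0.26·h(Home) + 0.18·0 + 0.36·1 + 0.2·h(Cart)
h(Cart) = 0.18·h(Home) + 0.38·0 + 0.22·1 + 0.22·h(Cart)
Solving: h(Home) = 0.6001, h(Cart) = 0.4205.
Starting from Cart, the probability is 0.4205.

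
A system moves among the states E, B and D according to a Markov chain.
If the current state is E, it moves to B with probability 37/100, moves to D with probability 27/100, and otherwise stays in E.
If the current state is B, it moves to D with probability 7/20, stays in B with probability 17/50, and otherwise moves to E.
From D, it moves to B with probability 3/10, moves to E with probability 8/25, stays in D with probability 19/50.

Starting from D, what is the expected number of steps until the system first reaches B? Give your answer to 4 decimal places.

3.0928

Let t(s) be the expected number of steps to first reach B from state s, with t(B) = 0. Conditioning on the first step:
t(E) = 1 + 0.36·t(E) + 0.27·t(D)
t(D) = 1 + 0.32·t(E) + 0.38·t(D)
Solving: t(E) = 2.8673, t(D) = 3.0928.
Expected steps from D to B: 3.0928.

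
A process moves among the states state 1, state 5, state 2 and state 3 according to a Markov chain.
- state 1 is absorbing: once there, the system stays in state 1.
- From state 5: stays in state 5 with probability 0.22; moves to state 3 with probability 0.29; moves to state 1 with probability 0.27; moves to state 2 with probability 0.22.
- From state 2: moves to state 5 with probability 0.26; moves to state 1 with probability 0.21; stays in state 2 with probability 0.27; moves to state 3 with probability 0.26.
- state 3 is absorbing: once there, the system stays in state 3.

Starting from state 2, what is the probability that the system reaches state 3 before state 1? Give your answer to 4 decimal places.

Let h(s) be the probability of absorption at state 3 starting from transient state s. Then h(state 3) = 1 and h(state 1) = 0. By first-step analysis:
h(state 5) = 0.27·0 + 0.22·h(state 5) + 0.22·h(state 2) + 0.29·1
h(state 2) = 0.21·0 + 0.26·h(state 5) + 0.27·h(state 2) + 0.26·1
Solving: h(state 5) = 0.5250, h(state 2) = 0.5431.
Starting from state 2, the probability is 0.5431.

0.5431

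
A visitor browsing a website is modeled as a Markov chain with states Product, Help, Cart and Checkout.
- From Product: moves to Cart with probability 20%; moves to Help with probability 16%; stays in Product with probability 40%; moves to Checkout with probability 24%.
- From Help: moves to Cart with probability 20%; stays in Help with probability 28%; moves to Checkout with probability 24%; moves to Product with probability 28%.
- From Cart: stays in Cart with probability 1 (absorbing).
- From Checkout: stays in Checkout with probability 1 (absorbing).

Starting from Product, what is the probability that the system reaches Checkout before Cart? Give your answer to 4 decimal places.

0.5455

Let h(s) be the probability of absorption at Checkout starting from transient state s. Then h(Checkout) = 1 and h(Cart) = 0. By first-step analysis:
h(Product) = 0.4·h(Product) + 0.16·h(Help) + 0.2·0 + 0.24·1
h(Help) = 0.28·h(Product) + 0.28·h(Help) + 0.2·0 + 0.24·1
Solving: h(Product) = 0.5455, h(Help) = 0.5455.
Starting from Product, the probability is 0.5455.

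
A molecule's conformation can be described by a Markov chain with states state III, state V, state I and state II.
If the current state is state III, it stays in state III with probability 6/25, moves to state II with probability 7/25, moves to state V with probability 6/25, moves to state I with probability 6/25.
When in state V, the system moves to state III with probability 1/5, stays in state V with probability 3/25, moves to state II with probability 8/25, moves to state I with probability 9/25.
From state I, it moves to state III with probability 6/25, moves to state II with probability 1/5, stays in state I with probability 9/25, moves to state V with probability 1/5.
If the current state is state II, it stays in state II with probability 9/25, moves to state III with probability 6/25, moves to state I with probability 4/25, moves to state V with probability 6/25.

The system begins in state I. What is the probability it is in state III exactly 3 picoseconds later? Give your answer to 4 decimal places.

Propagate the distribution vector 3 picoseconds from state I.
After 0 picoseconds: (0.0000, 0.0000, 1.0000, 0.0000)
After 1 picosecond: (0.2400, 0.2000, 0.3600, 0.2000)
After 2 picoseconds: (0.2320, 0.2016, 0.2912, 0.2752)
After 3 picoseconds: (0.2319, 0.2042, 0.2771, 0.2868)
P(in state III after 3 picoseconds) = 0.2319

0.2319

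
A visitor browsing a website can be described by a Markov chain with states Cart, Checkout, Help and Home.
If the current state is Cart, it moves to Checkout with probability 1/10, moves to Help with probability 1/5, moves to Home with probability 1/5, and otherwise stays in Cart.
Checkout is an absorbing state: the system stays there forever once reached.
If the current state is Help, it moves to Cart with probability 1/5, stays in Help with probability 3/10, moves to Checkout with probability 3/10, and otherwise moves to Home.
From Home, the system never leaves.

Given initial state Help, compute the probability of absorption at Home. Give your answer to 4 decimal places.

Let h(s) be the probability of absorption at Home starting from transient state s. Then h(Home) = 1 and h(Checkout) = 0. By first-step analysis:
h(Cart) = 0.5·h(Cart) + 0.1·0 + 0.2·h(Help) + 0.2·1
h(Help) = 0.2·h(Cart) + 0.3·0 + 0.3·h(Help) + 0.2·1
Solving: h(Cart) = 0.5806, h(Help) = 0.4516.
Starting from Help, the probability is 0.4516.

0.4516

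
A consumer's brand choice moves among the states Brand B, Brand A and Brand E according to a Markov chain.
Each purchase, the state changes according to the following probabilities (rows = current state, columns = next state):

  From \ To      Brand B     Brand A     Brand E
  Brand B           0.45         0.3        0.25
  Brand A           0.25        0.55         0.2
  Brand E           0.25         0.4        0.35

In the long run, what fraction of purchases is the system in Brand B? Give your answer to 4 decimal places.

0.3125

Let the stationary distribution be π with π = πP and π_1 + π_2 + π_3 = 1.
π_1 = 0.45·π_1 + 0.25·π_2 + 0.25·π_3
π_2 = 0.3·π_1 + 0.55·π_2 + 0.4·π_3
Solving with the normalization constraint gives π = (0.3125, 0.4338, 0.2537).
So the stationary probability of Brand B is 0.3125.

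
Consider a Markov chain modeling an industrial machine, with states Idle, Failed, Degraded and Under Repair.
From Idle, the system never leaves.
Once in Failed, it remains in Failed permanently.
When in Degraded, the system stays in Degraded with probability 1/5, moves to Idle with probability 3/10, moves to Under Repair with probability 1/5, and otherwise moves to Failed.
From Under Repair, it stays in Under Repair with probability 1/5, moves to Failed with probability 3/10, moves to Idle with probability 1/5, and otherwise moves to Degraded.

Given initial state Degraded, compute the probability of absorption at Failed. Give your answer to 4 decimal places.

Let h(s) be the probability of absorption at Failed starting from transient state s. Then h(Failed) = 1 and h(Idle) = 0. By first-step analysis:
h(Degraded) = 0.3·0 + 0.3·1 + 0.2·h(Degraded) + 0.2·h(Under Repair)
h(Under Repair) = 0.2·0 + 0.3·1 + 0.3·h(Degraded) + 0.2·h(Under Repair)
Solving: h(Degraded) = 0.5172, h(Under Repair) = 0.5690.
Starting from Degraded, the probability is 0.5172.

0.5172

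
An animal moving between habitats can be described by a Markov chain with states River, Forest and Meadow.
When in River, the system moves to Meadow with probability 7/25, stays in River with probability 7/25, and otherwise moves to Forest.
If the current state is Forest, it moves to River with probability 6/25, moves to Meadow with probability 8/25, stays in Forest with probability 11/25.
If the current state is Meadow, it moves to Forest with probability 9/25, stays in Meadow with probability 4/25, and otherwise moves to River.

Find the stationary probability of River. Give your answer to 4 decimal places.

Let the stationary distribution be π with π = πP and π_1 + π_2 + π_3 = 1.
π_1 = 0.28·π_1 + 0.24·π_2 + 0.48·π_3
π_2 = 0.44·π_1 + 0.44·π_2 + 0.36·π_3
Solving with the normalization constraint gives π = (0.3162, 0.4188, 0.2650).
So the stationary probability of River is 0.3162.

0.3162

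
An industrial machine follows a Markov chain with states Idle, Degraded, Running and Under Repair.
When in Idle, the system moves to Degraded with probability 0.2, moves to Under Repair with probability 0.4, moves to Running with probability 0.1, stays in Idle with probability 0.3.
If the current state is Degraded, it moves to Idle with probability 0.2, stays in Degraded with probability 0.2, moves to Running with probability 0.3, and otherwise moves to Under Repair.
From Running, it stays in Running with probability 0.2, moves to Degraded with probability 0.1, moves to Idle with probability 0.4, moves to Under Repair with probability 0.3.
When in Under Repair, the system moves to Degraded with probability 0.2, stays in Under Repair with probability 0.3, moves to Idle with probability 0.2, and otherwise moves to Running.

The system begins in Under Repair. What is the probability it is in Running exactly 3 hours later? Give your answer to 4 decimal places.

Propagate the distribution vector 3 hours from Under Repair.
After 0 hours: (0.0000, 0.0000, 0.0000, 1.0000)
After 1 hour: (0.2000, 0.2000, 0.3000, 0.3000)
After 2 hours: (0.2800, 0.1700, 0.2300, 0.3200)
After 3 hours: (0.2740, 0.1770, 0.2210, 0.3280)
P(in Running after 3 hours) = 0.2210

0.2210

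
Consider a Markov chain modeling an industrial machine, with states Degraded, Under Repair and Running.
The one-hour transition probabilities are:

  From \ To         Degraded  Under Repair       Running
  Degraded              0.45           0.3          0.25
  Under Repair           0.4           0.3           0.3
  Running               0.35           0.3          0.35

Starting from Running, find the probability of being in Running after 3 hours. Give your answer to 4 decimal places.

Propagate the distribution vector 3 hours from Running.
After 0 hours: (0.0000, 0.0000, 1.0000)
After 1 hour: (0.3500, 0.3000, 0.3500)
After 2 hours: (0.4000, 0.3000, 0.3000)
After 3 hours: (0.4050, 0.3000, 0.2950)
P(in Running after 3 hours) = 0.2950

0.2950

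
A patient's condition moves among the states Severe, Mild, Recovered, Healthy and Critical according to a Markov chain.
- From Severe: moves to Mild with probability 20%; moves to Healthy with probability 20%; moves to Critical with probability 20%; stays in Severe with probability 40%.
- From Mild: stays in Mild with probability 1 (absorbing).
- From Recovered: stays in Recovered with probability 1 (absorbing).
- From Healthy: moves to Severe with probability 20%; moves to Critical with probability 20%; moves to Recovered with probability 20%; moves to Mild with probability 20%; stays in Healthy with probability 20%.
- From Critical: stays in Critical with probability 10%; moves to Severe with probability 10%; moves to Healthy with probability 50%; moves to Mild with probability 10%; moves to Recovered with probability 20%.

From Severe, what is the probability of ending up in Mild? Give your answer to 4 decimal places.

0.6757

Let h(s) be the probability of absorption at Mild starting from transient state s. Then h(Mild) = 1 and h(Recovered) = 0. By first-step analysis:
h(Severe) = 0.4·h(Severe) + 0.2·1 + 0.2·h(Healthy) + 0.2·h(Critical)
h(Healthy) = 0.2·h(Severe) + 0.2·1 + 0.2·0 + 0.2·h(Healthy) + 0.2·h(Critical)
h(Critical) = 0.1·h(Severe) + 0.1·1 + 0.2·0 + 0.5·h(Healthy) + 0.1·h(Critical)
Solving: h(Severe) = 0.6757, h(Healthy) = 0.5405, h(Critical) = 0.4865.
Starting from Severe, the probability is 0.6757.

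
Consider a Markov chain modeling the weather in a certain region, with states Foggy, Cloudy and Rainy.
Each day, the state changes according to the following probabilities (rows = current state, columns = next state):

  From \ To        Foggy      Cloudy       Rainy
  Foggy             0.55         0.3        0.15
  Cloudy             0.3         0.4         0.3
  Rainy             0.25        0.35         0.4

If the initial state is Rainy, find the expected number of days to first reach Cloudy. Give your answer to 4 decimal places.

Let t(s) be the expected number of days to first reach Cloudy from state s, with t(Cloudy) = 0. Conditioning on the first day:
t(Foggy) = 1 + 0.55·t(Foggy) + 0.15·t(Rainy)
t(Rainy) = 1 + 0.25·t(Foggy) + 0.4·t(Rainy)
Solving: t(Foggy) = 3.2258, t(Rainy) = 3.0108.
Expected days from Rainy to Cloudy: 3.0108.

3.0108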